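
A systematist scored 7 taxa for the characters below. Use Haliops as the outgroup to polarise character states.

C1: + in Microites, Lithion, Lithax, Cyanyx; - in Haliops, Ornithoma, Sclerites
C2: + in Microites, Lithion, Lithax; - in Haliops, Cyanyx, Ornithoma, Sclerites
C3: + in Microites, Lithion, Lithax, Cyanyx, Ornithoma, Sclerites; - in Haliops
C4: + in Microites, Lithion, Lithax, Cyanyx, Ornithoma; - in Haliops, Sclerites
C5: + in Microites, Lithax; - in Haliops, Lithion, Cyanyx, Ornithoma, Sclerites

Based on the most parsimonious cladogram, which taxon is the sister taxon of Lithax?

The outgroup has state '-' for every character, so '+' is the derived state throughout.
C1: derived state '+' in Cyanyx, Lithax, Lithion, and Microites only — synapomorphy for {Cyanyx, Lithax, Lithion, Microites}.
C2: derived state '+' in Lithax, Lithion, and Microites only — synapomorphy for {Lithax, Lithion, Microites}.
C3 (derived state '+') is shared by all ingroup taxa — unites the whole ingroup.
Only Cyanyx, Lithax, Lithion, Microites, and Ornithoma show the derived state '+' for C4, supporting them as a clade.
C5: derived state '+' in Lithax and Microites only — synapomorphy for {Lithax, Microites}.
Most parsimonious ingroup topology: (((Cyanyx,((Microites,Lithax),Lithion)),Ornithoma),Sclerites).
Lithax and Microites form a cherry on this tree, so they are sister taxa.

Microites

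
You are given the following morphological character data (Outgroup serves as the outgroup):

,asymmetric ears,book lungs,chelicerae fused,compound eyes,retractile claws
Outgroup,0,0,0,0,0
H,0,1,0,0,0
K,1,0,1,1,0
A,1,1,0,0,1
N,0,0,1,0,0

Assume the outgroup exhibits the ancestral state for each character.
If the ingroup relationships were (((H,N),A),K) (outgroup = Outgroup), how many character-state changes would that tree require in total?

8

Map each character onto (((H,N),A),K) (rooted by Outgroup) and count the minimum state changes it requires (Fitch parsimony):
asymmetric ears: 2; book lungs: 2; chelicerae fused: 2; compound eyes: 1; retractile claws: 1.
Total tree length = 8.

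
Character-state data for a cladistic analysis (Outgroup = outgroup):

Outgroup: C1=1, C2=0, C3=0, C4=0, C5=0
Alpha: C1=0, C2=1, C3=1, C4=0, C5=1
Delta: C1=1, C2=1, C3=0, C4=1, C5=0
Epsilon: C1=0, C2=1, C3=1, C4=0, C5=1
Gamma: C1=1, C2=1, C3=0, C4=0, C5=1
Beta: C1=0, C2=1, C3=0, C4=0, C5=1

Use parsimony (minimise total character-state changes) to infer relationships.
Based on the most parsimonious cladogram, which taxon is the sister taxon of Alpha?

Epsilon

Character polarity is set by the outgroup: the derived state is whichever differs from the outgroup's state, so for C1 the derived state is '0', and for the remaining characters it is '1'.
C1: derived state '0' in Alpha, Beta, and Epsilon only — synapomorphy for {Alpha, Beta, Epsilon}.
C2 (derived state '1') is shared by all ingroup taxa — unites the whole ingroup.
C3 (derived state '1') is shared by Alpha and Epsilon — a synapomorphy uniting that clade.
C4: derived state '1' in Delta only — an autapomorphy, so it tells us nothing about relationships among taxa.
C5: derived state '1' in Alpha, Beta, Epsilon, and Gamma only — synapomorphy for {Alpha, Beta, Epsilon, Gamma}.
Most parsimonious ingroup topology: ((((Alpha,Epsilon),Beta),Gamma),Delta).
Alpha and Epsilon form a cherry on this tree, so they are sister taxa.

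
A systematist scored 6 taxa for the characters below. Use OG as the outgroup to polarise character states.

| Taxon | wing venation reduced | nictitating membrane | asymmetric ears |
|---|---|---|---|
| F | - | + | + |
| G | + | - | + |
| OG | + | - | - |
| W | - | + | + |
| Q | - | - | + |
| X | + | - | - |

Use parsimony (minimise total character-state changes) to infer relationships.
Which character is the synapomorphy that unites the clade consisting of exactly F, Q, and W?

wing venation reduced

Character polarity is set by the outgroup: the derived state is whichever differs from the outgroup's state, so for wing venation reduced the derived state is '-', and for the remaining characters it is '+'.
wing venation reduced: derived state '-' in F, Q, and W only — synapomorphy for {F, Q, W}.
Only F and W show the derived state '+' for nictitating membrane, supporting them as a clade.
asymmetric ears (derived state '+') is shared by F, G, Q, and W — a synapomorphy uniting that clade.
Most parsimonious ingroup topology: (((Q,(F,W)),G),X).
The clade {F, Q, W} is supported by wing venation reduced: its derived state '-' occurs in exactly those taxa and in no other taxon (including the outgroup).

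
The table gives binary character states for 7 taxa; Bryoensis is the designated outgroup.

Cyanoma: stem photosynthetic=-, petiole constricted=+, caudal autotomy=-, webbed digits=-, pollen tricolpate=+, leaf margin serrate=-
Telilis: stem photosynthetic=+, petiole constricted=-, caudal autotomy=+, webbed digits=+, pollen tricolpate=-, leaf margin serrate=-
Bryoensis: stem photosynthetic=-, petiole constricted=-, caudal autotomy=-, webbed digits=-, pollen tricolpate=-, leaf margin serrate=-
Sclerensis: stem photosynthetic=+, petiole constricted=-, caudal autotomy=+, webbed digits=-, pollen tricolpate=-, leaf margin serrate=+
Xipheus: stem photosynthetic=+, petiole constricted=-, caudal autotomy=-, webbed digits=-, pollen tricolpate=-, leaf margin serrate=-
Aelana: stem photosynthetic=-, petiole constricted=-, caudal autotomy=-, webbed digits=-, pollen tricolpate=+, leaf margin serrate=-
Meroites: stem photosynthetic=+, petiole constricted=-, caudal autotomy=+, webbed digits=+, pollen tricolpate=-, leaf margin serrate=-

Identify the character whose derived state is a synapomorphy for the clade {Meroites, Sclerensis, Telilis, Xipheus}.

The outgroup has state '-' for every character, so '+' is the derived state throughout.
Only Meroites, Sclerensis, Telilis, and Xipheus show the derived state '+' for stem photosynthetic, supporting them as a clade.
petiole constricted: derived state '+' in Cyanoma only — an autapomorphy, so it tells us nothing about relationships among taxa.
caudal autotomy (derived state '+') is shared by Meroites, Sclerensis, and Telilis — a synapomorphy uniting that clade.
webbed digits (derived state '+') is shared by Meroites and Telilis — a synapomorphy uniting that clade.
pollen tricolpate: derived state '+' in Aelana and Cyanoma only — synapomorphy for {Aelana, Cyanoma}.
leaf margin serrate: derived state '+' in Sclerensis only — an autapomorphy, so it tells us nothing about relationships among taxa.
Most parsimonious ingroup topology: (((Sclerensis,(Telilis,Meroites)),Xipheus),(Aelana,Cyanoma)).
The clade {Meroites, Sclerensis, Telilis, Xipheus} is supported by stem photosynthetic: its derived state '+' occurs in exactly those taxa and in no other taxon (including the outgroup).

stem photosynthetic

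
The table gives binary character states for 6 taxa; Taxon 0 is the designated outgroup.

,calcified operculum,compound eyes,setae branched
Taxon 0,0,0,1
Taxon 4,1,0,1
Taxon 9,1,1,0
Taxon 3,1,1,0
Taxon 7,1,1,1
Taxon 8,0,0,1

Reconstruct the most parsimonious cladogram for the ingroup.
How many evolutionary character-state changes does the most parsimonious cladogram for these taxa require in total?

Character polarity is set by the outgroup: the derived state is whichever differs from the outgroup's state, so for setae branched the derived state is '0', and for the remaining characters it is '1'.
calcified operculum (derived state '1') is shared by Taxon 3, Taxon 4, Taxon 7, and Taxon 9 — a synapomorphy uniting that clade.
compound eyes: derived state '1' in Taxon 3, Taxon 7, and Taxon 9 only — synapomorphy for {Taxon 3, Taxon 7, Taxon 9}.
Only Taxon 3 and Taxon 9 show the derived state '0' for setae branched, supporting them as a clade.
Most parsimonious ingroup topology: ((Taxon 4,((Taxon 9,Taxon 3),Taxon 7)),Taxon 8).
Changes per character on this tree: calcified operculum: 1; compound eyes: 1; setae branched: 1.
Total = 3.

3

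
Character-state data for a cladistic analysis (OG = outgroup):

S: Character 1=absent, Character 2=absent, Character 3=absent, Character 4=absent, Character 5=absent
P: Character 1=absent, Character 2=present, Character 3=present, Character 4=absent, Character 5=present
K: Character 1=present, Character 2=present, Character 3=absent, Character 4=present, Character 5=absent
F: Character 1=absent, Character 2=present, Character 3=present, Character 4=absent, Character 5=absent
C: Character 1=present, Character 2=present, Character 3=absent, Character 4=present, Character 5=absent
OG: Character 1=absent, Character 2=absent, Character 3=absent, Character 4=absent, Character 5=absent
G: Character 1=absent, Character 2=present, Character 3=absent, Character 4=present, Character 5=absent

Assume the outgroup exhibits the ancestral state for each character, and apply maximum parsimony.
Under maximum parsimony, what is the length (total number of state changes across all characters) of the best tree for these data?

The outgroup has state 'absent' for every character, so 'present' is the derived state throughout.
Character 1: derived state 'present' in C and K only — synapomorphy for {C, K}.
Character 2: derived state 'present' in C, F, G, K, and P only — synapomorphy for {C, F, G, K, P}.
Character 3 (derived state 'present') is shared by F and P — a synapomorphy uniting that clade.
Only C, G, and K show the derived state 'present' for Character 4, supporting them as a clade.
Character 5: derived state 'present' in P only — an autapomorphy, so it tells us nothing about relationships among taxa.
Most parsimonious ingroup topology: ((((K,C),G),(F,P)),S).
Changes per character on this tree: Character 1: 1; Character 2: 1; Character 3: 1; Character 4: 1; Character 5: 1.
Total = 5.

5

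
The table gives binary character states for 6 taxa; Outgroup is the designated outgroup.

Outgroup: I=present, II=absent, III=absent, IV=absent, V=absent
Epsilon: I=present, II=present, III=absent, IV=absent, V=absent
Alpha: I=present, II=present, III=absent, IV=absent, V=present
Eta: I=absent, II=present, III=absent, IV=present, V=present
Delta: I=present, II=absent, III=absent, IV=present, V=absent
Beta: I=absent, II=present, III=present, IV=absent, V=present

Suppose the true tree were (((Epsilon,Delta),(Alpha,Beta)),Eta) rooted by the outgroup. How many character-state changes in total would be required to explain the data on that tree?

Map each character onto (((Epsilon,Delta),(Alpha,Beta)),Eta) (rooted by Outgroup) and count the minimum state changes it requires (Fitch parsimony):
I: 2; II: 2; III: 1; IV: 2; V: 2.
Total tree length = 9.

9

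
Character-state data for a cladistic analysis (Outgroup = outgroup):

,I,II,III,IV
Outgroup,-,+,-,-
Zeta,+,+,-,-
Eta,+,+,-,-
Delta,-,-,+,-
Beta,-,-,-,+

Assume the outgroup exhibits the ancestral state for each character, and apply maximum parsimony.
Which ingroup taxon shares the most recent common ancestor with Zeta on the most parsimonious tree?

Character polarity is set by the outgroup: the derived state is whichever differs from the outgroup's state, so for II the derived state is '-', and for the remaining characters it is '+'.
I: derived state '+' in Eta and Zeta only — synapomorphy for {Eta, Zeta}.
II (derived state '-') is shared by Beta and Delta — a synapomorphy uniting that clade.
III: derived state '+' in Delta only — an autapomorphy, so it tells us nothing about relationships among taxa.
IV: derived state '+' in Beta only — an autapomorphy, so it tells us nothing about relationships among taxa.
Most parsimonious ingroup topology: ((Zeta,Eta),(Delta,Beta)).
Zeta and Eta form a cherry on this tree, so they are sister taxa.

Eta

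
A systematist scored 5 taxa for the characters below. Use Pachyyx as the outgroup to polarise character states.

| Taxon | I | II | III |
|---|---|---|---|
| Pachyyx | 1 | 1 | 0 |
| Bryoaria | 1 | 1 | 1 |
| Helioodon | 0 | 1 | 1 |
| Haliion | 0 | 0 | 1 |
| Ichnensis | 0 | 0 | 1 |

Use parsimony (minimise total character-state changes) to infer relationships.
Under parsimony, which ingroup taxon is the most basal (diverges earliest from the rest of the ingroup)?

Character polarity is set by the outgroup: the derived state is whichever differs from the outgroup's state, so for I, II the derived state is '0', and for the remaining characters it is '1'.
I: derived state '0' in Haliion, Helioodon, and Ichnensis only — synapomorphy for {Haliion, Helioodon, Ichnensis}.
II: derived state '0' in Haliion and Ichnensis only — synapomorphy for {Haliion, Ichnensis}.
III (derived state '1') is shared by all ingroup taxa — unites the whole ingroup.
Most parsimonious ingroup topology: (Bryoaria,((Haliion,Ichnensis),Helioodon)).
Bryoaria is sister to the clade containing all other ingroup taxa, so it is the earliest-diverging (most basal) ingroup lineage.

Bryoaria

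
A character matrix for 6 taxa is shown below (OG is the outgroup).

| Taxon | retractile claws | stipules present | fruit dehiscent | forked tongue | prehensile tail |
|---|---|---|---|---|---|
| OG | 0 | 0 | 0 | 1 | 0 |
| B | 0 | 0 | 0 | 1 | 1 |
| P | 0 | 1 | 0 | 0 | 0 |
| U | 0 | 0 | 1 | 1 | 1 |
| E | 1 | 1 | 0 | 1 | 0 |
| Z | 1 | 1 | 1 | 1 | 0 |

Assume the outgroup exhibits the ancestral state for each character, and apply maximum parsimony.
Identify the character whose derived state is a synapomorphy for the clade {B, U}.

Character polarity is set by the outgroup: the derived state is whichever differs from the outgroup's state, so for forked tongue the derived state is '0', and for the remaining characters it is '1'.
Only E and Z show the derived state '1' for retractile claws, supporting them as a clade.
stipules present: derived state '1' in E, P, and Z only — synapomorphy for {E, P, Z}.
fruit dehiscent groups U and Z, which is incompatible with the clades supported by the remaining characters; treating it as convergent (homoplasy) costs fewer steps than any alternative tree.
forked tongue (derived state '0') is unique to P (autapomorphy; uninformative for grouping).
prehensile tail (derived state '1') is shared by B and U — a synapomorphy uniting that clade.
Most parsimonious ingroup topology: ((B,U),(P,(E,Z))).
The clade {B, U} is supported by prehensile tail: its derived state '1' occurs in exactly those taxa and in no other taxon (including the outgroup).

prehensile tail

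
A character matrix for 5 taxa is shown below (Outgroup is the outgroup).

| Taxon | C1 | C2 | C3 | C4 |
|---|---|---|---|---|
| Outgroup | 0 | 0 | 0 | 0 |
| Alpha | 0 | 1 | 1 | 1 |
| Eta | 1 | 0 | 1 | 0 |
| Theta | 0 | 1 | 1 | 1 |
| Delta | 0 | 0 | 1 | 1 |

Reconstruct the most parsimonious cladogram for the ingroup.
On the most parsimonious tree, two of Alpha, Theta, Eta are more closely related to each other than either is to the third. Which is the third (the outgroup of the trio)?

The outgroup has state '0' for every character, so '1' is the derived state throughout.
C1: derived state '1' in Eta only — an autapomorphy, so it tells us nothing about relationships among taxa.
C2 (derived state '1') is shared by Alpha and Theta — a synapomorphy uniting that clade.
C3 (derived state '1') is shared by all ingroup taxa — unites the whole ingroup.
Only Alpha, Delta, and Theta show the derived state '1' for C4, supporting them as a clade.
Most parsimonious ingroup topology: (((Alpha,Theta),Delta),Eta).
Alpha and Theta share a more recent common ancestor with each other than either does with Eta, so Eta is the least closely related of the three.

Eta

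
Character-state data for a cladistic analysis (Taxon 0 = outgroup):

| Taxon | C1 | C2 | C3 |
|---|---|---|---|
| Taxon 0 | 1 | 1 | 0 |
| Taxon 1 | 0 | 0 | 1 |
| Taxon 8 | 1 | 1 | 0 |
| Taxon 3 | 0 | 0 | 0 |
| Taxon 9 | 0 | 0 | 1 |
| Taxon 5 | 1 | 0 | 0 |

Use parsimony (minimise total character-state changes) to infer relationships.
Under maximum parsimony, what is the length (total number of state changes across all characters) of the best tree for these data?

Character polarity is set by the outgroup: the derived state is whichever differs from the outgroup's state, so for C1, C2 the derived state is '0', and for the remaining characters it is '1'.
C1: derived state '0' in Taxon 1, Taxon 3, and Taxon 9 only — synapomorphy for {Taxon 1, Taxon 3, Taxon 9}.
C2 (derived state '0') is shared by Taxon 1, Taxon 3, Taxon 5, and Taxon 9 — a synapomorphy uniting that clade.
C3: derived state '1' in Taxon 1 and Taxon 9 only — synapomorphy for {Taxon 1, Taxon 9}.
Most parsimonious ingroup topology: ((((Taxon 1,Taxon 9),Taxon 3),Taxon 5),Taxon 8).
Changes per character on this tree: C1: 1; C2: 1; C3: 1.
Total = 3.

3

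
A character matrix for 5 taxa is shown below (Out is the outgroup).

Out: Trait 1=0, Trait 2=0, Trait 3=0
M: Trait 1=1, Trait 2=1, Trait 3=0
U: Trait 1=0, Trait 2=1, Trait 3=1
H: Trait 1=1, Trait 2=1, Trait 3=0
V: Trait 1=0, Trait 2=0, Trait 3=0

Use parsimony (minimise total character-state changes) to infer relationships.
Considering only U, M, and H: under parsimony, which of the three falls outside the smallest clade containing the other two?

The outgroup has state '0' for every character, so '1' is the derived state throughout.
Only H and M show the derived state '1' for Trait 1, supporting them as a clade.
Trait 2 (derived state '1') is shared by H, M, and U — a synapomorphy uniting that clade.
Trait 3: derived state '1' in U only — an autapomorphy, so it tells us nothing about relationships among taxa.
Most parsimonious ingroup topology: (((M,H),U),V).
M and H share a more recent common ancestor with each other than either does with U, so U is the least closely related of the three.

U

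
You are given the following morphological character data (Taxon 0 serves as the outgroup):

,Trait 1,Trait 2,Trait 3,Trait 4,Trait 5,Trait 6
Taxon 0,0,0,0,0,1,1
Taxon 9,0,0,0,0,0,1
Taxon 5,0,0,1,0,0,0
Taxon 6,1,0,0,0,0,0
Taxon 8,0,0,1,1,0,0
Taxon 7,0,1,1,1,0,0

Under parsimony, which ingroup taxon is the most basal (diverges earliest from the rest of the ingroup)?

Character polarity is set by the outgroup: the derived state is whichever differs from the outgroup's state, so for Trait 5, Trait 6 the derived state is '0', and for the remaining characters it is '1'.
Trait 1 (derived state '1') is unique to Taxon 6 (autapomorphy; uninformative for grouping).
Trait 2: derived state '1' in Taxon 7 only — an autapomorphy, so it tells us nothing about relationships among taxa.
Trait 3: derived state '1' in Taxon 5, Taxon 7, and Taxon 8 only — synapomorphy for {Taxon 5, Taxon 7, Taxon 8}.
Trait 4 (derived state '1') is shared by Taxon 7 and Taxon 8 — a synapomorphy uniting that clade.
Trait 5 (derived state '0') is shared by all ingroup taxa — unites the whole ingroup.
Trait 6 (derived state '0') is shared by Taxon 5, Taxon 6, Taxon 7, and Taxon 8 — a synapomorphy uniting that clade.
Most parsimonious ingroup topology: (Taxon 9,((Taxon 5,(Taxon 8,Taxon 7)),Taxon 6)).
Taxon 9 is sister to the clade containing all other ingroup taxa, so it is the earliest-diverging (most basal) ingroup lineage.

Taxon 9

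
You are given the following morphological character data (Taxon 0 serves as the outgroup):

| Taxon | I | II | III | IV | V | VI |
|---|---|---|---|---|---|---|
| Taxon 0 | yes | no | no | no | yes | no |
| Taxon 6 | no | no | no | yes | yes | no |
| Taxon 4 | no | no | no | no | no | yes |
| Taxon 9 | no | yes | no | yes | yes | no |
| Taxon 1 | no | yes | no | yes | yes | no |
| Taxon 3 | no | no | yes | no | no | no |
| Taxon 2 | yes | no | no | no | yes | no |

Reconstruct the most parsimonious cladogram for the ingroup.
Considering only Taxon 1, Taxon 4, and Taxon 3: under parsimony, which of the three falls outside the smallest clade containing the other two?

Character polarity is set by the outgroup: the derived state is whichever differs from the outgroup's state, so for I, V the derived state is 'no', and for the remaining characters it is 'yes'.
I: derived state 'no' in Taxon 1, Taxon 3, Taxon 4, Taxon 6, and Taxon 9 only — synapomorphy for {Taxon 1, Taxon 3, Taxon 4, Taxon 6, Taxon 9}.
II (derived state 'yes') is shared by Taxon 1 and Taxon 9 — a synapomorphy uniting that clade.
III (derived state 'yes') is unique to Taxon 3 (autapomorphy; uninformative for grouping).
IV (derived state 'yes') is shared by Taxon 1, Taxon 6, and Taxon 9 — a synapomorphy uniting that clade.
V: derived state 'no' in Taxon 3 and Taxon 4 only — synapomorphy for {Taxon 3, Taxon 4}.
VI (derived state 'yes') is unique to Taxon 4 (autapomorphy; uninformative for grouping).
Most parsimonious ingroup topology: (((Taxon 6,(Taxon 9,Taxon 1)),(Taxon 4,Taxon 3)),Taxon 2).
Taxon 4 and Taxon 3 share a more recent common ancestor with each other than either does with Taxon 1, so Taxon 1 is the least closely related of the three.

Taxon 1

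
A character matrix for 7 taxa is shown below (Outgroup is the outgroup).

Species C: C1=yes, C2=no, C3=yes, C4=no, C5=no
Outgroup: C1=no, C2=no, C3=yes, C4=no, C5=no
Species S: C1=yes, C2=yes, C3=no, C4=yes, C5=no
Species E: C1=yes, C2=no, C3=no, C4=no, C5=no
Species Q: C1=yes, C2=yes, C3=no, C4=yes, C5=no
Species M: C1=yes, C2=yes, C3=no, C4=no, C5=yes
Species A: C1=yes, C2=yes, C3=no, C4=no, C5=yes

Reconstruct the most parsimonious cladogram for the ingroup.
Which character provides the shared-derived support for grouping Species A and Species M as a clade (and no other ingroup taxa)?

C5

Character polarity is set by the outgroup: the derived state is whichever differs from the outgroup's state, so for C3 the derived state is 'no', and for the remaining characters it is 'yes'.
All ingroup taxa share the derived state 'yes' for C1; it defines the ingroup but does not resolve relationships within it.
C2 (derived state 'yes') is shared by Species A, Species M, Species Q, and Species S — a synapomorphy uniting that clade.
C3 (derived state 'no') is shared by Species A, Species E, Species M, Species Q, and Species S — a synapomorphy uniting that clade.
C4: derived state 'yes' in Species Q and Species S only — synapomorphy for {Species Q, Species S}.
Only Species A and Species M show the derived state 'yes' for C5, supporting them as a clade.
Most parsimonious ingroup topology: ((Species E,((Species S,Species Q),(Species A,Species M))),Species C).
The clade {Species A, Species M} is supported by C5: its derived state 'yes' occurs in exactly those taxa and in no other taxon (including the outgroup).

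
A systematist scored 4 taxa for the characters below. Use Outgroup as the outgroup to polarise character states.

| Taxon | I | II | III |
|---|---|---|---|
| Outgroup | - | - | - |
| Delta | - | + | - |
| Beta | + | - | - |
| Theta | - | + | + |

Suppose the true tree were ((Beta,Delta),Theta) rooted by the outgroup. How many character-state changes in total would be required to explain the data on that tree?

4

Map each character onto ((Beta,Delta),Theta) (rooted by Outgroup) and count the minimum state changes it requires (Fitch parsimony):
I: 1; II: 2; III: 1.
Total tree length = 4.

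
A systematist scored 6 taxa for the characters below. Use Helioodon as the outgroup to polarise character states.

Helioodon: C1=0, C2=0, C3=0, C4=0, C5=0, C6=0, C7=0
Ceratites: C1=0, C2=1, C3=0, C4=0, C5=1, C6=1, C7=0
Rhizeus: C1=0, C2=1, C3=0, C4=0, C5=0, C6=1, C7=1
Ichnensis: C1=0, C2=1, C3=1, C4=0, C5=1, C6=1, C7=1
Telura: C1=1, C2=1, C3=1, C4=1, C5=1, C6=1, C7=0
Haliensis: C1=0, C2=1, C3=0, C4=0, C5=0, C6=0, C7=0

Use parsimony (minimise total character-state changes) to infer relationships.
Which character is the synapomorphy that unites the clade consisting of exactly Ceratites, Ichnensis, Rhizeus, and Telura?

C6

The outgroup has state '0' for every character, so '1' is the derived state throughout.
C1: derived state '1' in Telura only — an autapomorphy, so it tells us nothing about relationships among taxa.
All ingroup taxa share the derived state '1' for C2; it defines the ingroup but does not resolve relationships within it.
C3 (derived state '1') is shared by Ichnensis and Telura — a synapomorphy uniting that clade.
C4 (derived state '1') is unique to Telura (autapomorphy; uninformative for grouping).
C5: derived state '1' in Ceratites, Ichnensis, and Telura only — synapomorphy for {Ceratites, Ichnensis, Telura}.
Only Ceratites, Ichnensis, Rhizeus, and Telura show the derived state '1' for C6, supporting them as a clade.
C7 groups Ichnensis and Rhizeus, which is incompatible with the clades supported by the remaining characters; treating it as convergent (homoplasy) costs fewer steps than any alternative tree.
Most parsimonious ingroup topology: (((Ceratites,(Ichnensis,Telura)),Rhizeus),Haliensis).
The clade {Ceratites, Ichnensis, Rhizeus, Telura} is supported by C6: its derived state '1' occurs in exactly those taxa and in no other taxon (including the outgroup).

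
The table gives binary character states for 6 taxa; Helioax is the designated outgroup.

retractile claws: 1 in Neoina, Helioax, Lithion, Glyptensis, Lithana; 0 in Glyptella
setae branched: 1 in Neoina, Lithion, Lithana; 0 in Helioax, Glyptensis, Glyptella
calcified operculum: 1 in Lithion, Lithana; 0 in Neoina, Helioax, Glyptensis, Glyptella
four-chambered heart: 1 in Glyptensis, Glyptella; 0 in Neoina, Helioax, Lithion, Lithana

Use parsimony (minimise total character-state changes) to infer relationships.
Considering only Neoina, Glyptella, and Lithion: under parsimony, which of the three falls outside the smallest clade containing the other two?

Character polarity is set by the outgroup: the derived state is whichever differs from the outgroup's state, so for retractile claws the derived state is '0', and for the remaining characters it is '1'.
retractile claws: derived state '0' in Glyptella only — an autapomorphy, so it tells us nothing about relationships among taxa.
Only Lithana, Lithion, and Neoina show the derived state '1' for setae branched, supporting them as a clade.
calcified operculum: derived state '1' in Lithana and Lithion only — synapomorphy for {Lithana, Lithion}.
four-chambered heart (derived state '1') is shared by Glyptella and Glyptensis — a synapomorphy uniting that clade.
Most parsimonious ingroup topology: (((Lithion,Lithana),Neoina),(Glyptensis,Glyptella)).
Lithion and Neoina share a more recent common ancestor with each other than either does with Glyptella, so Glyptella is the least closely related of the three.

Glyptella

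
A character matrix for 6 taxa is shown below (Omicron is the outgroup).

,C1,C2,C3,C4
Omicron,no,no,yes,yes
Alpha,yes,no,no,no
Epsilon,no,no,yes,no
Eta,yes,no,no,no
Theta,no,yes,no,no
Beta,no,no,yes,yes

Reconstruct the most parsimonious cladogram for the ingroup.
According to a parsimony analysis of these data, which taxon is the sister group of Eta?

Alpha

Character polarity is set by the outgroup: the derived state is whichever differs from the outgroup's state, so for C3, C4 the derived state is 'no', and for the remaining characters it is 'yes'.
C1 (derived state 'yes') is shared by Alpha and Eta — a synapomorphy uniting that clade.
C2: derived state 'yes' in Theta only — an autapomorphy, so it tells us nothing about relationships among taxa.
C3 (derived state 'no') is shared by Alpha, Eta, and Theta — a synapomorphy uniting that clade.
C4 (derived state 'no') is shared by Alpha, Epsilon, Eta, and Theta — a synapomorphy uniting that clade.
Most parsimonious ingroup topology: ((((Alpha,Eta),Theta),Epsilon),Beta).
Eta and Alpha form a cherry on this tree, so they are sister taxa.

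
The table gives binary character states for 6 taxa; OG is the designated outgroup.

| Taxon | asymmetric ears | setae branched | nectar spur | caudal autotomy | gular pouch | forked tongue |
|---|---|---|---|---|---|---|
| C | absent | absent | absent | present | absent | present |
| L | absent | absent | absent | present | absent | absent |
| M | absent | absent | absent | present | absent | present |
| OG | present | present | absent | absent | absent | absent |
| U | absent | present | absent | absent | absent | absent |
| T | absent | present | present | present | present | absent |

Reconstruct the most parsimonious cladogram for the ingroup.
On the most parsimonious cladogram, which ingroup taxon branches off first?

Character polarity is set by the outgroup: the derived state is whichever differs from the outgroup's state, so for asymmetric ears, setae branched the derived state is 'absent', and for the remaining characters it is 'present'.
All ingroup taxa share the derived state 'absent' for asymmetric ears; it defines the ingroup but does not resolve relationships within it.
setae branched: derived state 'absent' in C, L, and M only — synapomorphy for {C, L, M}.
nectar spur: derived state 'present' in T only — an autapomorphy, so it tells us nothing about relationships among taxa.
Only C, L, M, and T show the derived state 'present' for caudal autotomy, supporting them as a clade.
gular pouch (derived state 'present') is unique to T (autapomorphy; uninformative for grouping).
forked tongue: derived state 'present' in C and M only — synapomorphy for {C, M}.
Most parsimonious ingroup topology: ((((C,M),L),T),U).
U is sister to the clade containing all other ingroup taxa, so it is the earliest-diverging (most basal) ingroup lineage.

U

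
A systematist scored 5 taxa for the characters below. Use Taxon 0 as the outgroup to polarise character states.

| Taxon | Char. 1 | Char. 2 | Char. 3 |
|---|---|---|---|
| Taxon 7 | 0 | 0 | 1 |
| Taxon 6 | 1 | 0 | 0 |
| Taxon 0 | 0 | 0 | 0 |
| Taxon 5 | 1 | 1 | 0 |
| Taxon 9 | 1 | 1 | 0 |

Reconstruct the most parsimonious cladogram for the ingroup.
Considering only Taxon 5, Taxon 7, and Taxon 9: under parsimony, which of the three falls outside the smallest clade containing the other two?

Taxon 7

The outgroup has state '0' for every character, so '1' is the derived state throughout.
Only Taxon 5, Taxon 6, and Taxon 9 show the derived state '1' for Char. 1, supporting them as a clade.
Char. 2 (derived state '1') is shared by Taxon 5 and Taxon 9 — a synapomorphy uniting that clade.
Char. 3 (derived state '1') is unique to Taxon 7 (autapomorphy; uninformative for grouping).
Most parsimonious ingroup topology: ((Taxon 6,(Taxon 9,Taxon 5)),Taxon 7).
Taxon 9 and Taxon 5 share a more recent common ancestor with each other than either does with Taxon 7, so Taxon 7 is the least closely related of the three.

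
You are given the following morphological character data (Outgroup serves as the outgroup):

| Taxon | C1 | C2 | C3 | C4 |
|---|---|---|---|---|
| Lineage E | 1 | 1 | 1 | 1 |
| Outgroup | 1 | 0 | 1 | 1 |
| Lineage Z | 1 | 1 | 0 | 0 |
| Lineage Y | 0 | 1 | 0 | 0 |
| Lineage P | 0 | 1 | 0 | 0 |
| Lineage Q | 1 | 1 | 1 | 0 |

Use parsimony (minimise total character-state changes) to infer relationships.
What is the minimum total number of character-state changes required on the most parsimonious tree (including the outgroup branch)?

Character polarity is set by the outgroup: the derived state is whichever differs from the outgroup's state, so for C1, C3, C4 the derived state is '0', and for the remaining characters it is '1'.
Only Lineage P and Lineage Y show the derived state '0' for C1, supporting them as a clade.
C2 (derived state '1') is shared by all ingroup taxa — unites the whole ingroup.
C3: derived state '0' in Lineage P, Lineage Y, and Lineage Z only — synapomorphy for {Lineage P, Lineage Y, Lineage Z}.
C4 (derived state '0') is shared by Lineage P, Lineage Q, Lineage Y, and Lineage Z — a synapomorphy uniting that clade.
Most parsimonious ingroup topology: ((((Lineage P,Lineage Y),Lineage Z),Lineage Q),Lineage E).
Changes per character on this tree: C1: 1; C2: 1; C3: 1; C4: 1.
Total = 4.

4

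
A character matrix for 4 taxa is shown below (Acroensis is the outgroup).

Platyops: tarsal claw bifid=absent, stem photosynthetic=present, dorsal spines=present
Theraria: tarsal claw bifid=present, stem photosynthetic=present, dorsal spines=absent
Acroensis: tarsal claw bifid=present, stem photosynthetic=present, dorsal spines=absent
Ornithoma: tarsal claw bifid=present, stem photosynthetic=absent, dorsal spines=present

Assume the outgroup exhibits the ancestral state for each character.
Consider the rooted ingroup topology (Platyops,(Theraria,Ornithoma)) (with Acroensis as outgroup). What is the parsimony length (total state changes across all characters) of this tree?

Map each character onto (Platyops,(Theraria,Ornithoma)) (rooted by Acroensis) and count the minimum state changes it requires (Fitch parsimony):
tarsal claw bifid: 1; stem photosynthetic: 1; dorsal spines: 2.
Total tree length = 4.

4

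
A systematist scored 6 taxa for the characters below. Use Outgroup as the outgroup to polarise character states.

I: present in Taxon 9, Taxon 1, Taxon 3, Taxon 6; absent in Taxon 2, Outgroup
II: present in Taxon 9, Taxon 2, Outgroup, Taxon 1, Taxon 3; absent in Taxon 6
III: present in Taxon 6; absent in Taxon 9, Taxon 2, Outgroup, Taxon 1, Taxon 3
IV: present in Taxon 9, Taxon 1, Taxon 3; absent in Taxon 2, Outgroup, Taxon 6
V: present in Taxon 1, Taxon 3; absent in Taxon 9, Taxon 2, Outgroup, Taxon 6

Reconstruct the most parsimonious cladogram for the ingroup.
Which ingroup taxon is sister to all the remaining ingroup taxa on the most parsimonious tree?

Character polarity is set by the outgroup: the derived state is whichever differs from the outgroup's state, so for II the derived state is 'absent', and for the remaining characters it is 'present'.
Only Taxon 1, Taxon 3, Taxon 6, and Taxon 9 show the derived state 'present' for I, supporting them as a clade.
II: derived state 'absent' in Taxon 6 only — an autapomorphy, so it tells us nothing about relationships among taxa.
III: derived state 'present' in Taxon 6 only — an autapomorphy, so it tells us nothing about relationships among taxa.
Only Taxon 1, Taxon 3, and Taxon 9 show the derived state 'present' for IV, supporting them as a clade.
Only Taxon 1 and Taxon 3 show the derived state 'present' for V, supporting them as a clade.
Most parsimonious ingroup topology: ((((Taxon 1,Taxon 3),Taxon 9),Taxon 6),Taxon 2).
Taxon 2 is sister to the clade containing all other ingroup taxa, so it is the earliest-diverging (most basal) ingroup lineage.

Taxon 2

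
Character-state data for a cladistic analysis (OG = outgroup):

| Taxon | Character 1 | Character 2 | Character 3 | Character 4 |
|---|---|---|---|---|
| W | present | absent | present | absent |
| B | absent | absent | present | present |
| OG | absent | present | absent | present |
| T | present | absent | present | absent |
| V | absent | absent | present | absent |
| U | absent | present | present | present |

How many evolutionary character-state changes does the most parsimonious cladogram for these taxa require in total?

Character polarity is set by the outgroup: the derived state is whichever differs from the outgroup's state, so for Character 2, Character 4 the derived state is 'absent', and for the remaining characters it is 'present'.
Character 1 (derived state 'present') is shared by T and W — a synapomorphy uniting that clade.
Character 2: derived state 'absent' in B, T, V, and W only — synapomorphy for {B, T, V, W}.
Character 3 (derived state 'present') is shared by all ingroup taxa — unites the whole ingroup.
Character 4 (derived state 'absent') is shared by T, V, and W — a synapomorphy uniting that clade.
Most parsimonious ingroup topology: ((B,(V,(W,T))),U).
Changes per character on this tree: Character 1: 1; Character 2: 1; Character 3: 1; Character 4: 1.
Total = 4.

4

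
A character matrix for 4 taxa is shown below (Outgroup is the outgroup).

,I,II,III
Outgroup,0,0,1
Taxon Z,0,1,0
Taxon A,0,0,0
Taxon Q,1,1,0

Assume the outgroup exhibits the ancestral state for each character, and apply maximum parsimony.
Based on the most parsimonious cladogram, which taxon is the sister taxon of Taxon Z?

Taxon Q

Character polarity is set by the outgroup: the derived state is whichever differs from the outgroup's state, so for III the derived state is '0', and for the remaining characters it is '1'.
I (derived state '1') is unique to Taxon Q (autapomorphy; uninformative for grouping).
II (derived state '1') is shared by Taxon Q and Taxon Z — a synapomorphy uniting that clade.
III (derived state '0') is shared by all ingroup taxa — unites the whole ingroup.
Most parsimonious ingroup topology: ((Taxon Z,Taxon Q),Taxon A).
Taxon Z and Taxon Q form a cherry on this tree, so they are sister taxa.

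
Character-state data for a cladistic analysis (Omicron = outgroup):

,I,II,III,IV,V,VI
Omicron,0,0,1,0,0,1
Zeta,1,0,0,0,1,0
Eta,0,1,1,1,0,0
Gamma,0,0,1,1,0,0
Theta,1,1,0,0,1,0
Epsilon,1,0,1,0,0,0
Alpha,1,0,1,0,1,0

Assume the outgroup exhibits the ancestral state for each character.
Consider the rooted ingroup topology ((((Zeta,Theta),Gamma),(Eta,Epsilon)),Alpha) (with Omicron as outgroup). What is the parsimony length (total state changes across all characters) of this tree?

Map each character onto ((((Zeta,Theta),Gamma),(Eta,Epsilon)),Alpha) (rooted by Omicron) and count the minimum state changes it requires (Fitch parsimony):
I: 3; II: 2; III: 1; IV: 2; V: 2; VI: 1.
Total tree length = 11.

11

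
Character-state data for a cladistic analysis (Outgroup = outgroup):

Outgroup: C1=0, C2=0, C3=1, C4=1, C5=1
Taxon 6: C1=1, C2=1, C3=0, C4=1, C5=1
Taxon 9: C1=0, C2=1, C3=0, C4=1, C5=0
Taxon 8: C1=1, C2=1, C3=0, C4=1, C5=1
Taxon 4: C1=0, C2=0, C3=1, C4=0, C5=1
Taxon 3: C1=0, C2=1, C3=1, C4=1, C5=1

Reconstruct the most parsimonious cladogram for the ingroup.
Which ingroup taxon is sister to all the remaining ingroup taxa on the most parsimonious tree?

Character polarity is set by the outgroup: the derived state is whichever differs from the outgroup's state, so for C3, C4, C5 the derived state is '0', and for the remaining characters it is '1'.
C1: derived state '1' in Taxon 6 and Taxon 8 only — synapomorphy for {Taxon 6, Taxon 8}.
C2: derived state '1' in Taxon 3, Taxon 6, Taxon 8, and Taxon 9 only — synapomorphy for {Taxon 3, Taxon 6, Taxon 8, Taxon 9}.
C3 (derived state '0') is shared by Taxon 6, Taxon 8, and Taxon 9 — a synapomorphy uniting that clade.
C4 (derived state '0') is unique to Taxon 4 (autapomorphy; uninformative for grouping).
C5 (derived state '0') is unique to Taxon 9 (autapomorphy; uninformative for grouping).
Most parsimonious ingroup topology: ((((Taxon 6,Taxon 8),Taxon 9),Taxon 3),Taxon 4).
Taxon 4 is sister to the clade containing all other ingroup taxa, so it is the earliest-diverging (most basal) ingroup lineage.

Taxon 4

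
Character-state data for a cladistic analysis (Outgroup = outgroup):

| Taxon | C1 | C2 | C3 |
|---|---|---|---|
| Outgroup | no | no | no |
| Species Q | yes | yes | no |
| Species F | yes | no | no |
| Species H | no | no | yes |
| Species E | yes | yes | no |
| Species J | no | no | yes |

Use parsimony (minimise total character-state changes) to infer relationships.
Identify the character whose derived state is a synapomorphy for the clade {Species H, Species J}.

The outgroup has state 'no' for every character, so 'yes' is the derived state throughout.
C1 (derived state 'yes') is shared by Species E, Species F, and Species Q — a synapomorphy uniting that clade.
C2: derived state 'yes' in Species E and Species Q only — synapomorphy for {Species E, Species Q}.
Only Species H and Species J show the derived state 'yes' for C3, supporting them as a clade.
Most parsimonious ingroup topology: (((Species Q,Species E),Species F),(Species H,Species J)).
The clade {Species H, Species J} is supported by C3: its derived state 'yes' occurs in exactly those taxa and in no other taxon (including the outgroup).

C3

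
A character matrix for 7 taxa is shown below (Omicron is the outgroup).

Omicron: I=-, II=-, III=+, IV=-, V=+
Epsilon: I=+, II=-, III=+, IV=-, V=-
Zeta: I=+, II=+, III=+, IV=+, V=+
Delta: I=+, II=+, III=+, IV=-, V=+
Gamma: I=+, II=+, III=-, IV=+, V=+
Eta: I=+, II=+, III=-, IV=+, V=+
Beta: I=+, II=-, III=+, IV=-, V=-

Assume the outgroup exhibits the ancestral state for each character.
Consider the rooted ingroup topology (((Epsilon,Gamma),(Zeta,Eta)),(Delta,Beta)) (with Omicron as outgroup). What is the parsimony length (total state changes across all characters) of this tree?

Map each character onto (((Epsilon,Gamma),(Zeta,Eta)),(Delta,Beta)) (rooted by Omicron) and count the minimum state changes it requires (Fitch parsimony):
I: 1; II: 3; III: 2; IV: 2; V: 2.
Total tree length = 10.

10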